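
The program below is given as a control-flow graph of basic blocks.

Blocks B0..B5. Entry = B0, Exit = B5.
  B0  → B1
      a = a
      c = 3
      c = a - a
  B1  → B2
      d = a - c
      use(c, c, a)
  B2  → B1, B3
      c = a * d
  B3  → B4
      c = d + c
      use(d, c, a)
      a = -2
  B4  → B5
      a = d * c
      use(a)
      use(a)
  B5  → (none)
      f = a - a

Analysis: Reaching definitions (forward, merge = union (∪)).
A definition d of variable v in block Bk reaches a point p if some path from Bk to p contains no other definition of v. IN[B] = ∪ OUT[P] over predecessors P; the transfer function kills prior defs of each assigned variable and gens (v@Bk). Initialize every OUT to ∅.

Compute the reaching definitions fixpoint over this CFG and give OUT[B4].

Converged values:
  B0: | IN={} | OUT={a@B0, c@B0}
  B1: | IN={a@B0, c@B0, c@B2, d@B1} | OUT={a@B0, c@B0, c@B2, d@B1}
  B2: | IN={a@B0, c@B0, c@B2, d@B1} | OUT={a@B0, c@B2, d@B1}
  B3: | IN={a@B0, c@B2, d@B1} | OUT={a@B3, c@B3, d@B1}
  B4: | IN={a@B3, c@B3, d@B1} | OUT={a@B4, c@B3, d@B1}
  B5: | IN={a@B4, c@B3, d@B1} | OUT={a@B4, c@B3, d@B1, f@B5}

Merge at B4: IN[B4] = OUT[B3] = {a@B3, c@B3, d@B1}
Applying B4's transfer function to that IN value gives OUT[B4] (row B4 above).

Answer: {a@B4, c@B3, d@B1}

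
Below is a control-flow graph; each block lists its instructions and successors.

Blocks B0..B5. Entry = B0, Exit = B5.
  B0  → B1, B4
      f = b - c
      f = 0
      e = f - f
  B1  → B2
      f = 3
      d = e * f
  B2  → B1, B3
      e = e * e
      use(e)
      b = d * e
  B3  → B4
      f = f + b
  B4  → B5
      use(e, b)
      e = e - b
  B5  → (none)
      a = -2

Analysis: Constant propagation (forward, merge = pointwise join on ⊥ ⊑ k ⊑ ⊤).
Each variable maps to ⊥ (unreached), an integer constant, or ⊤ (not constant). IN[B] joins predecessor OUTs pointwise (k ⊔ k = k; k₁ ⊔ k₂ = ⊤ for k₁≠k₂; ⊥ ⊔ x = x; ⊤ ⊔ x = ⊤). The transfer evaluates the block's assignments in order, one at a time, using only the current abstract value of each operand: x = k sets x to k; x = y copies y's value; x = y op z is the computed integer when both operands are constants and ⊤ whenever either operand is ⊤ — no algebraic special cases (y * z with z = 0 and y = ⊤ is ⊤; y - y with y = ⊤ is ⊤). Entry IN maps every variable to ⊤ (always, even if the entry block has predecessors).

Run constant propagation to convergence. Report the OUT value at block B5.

Answer: {a: -2, b: ⊤, c: ⊤, d: ⊤, e: ⊤, f: ⊤}

Derivation:
Converged values:
  B0:   IN=(all ⊤)   OUT={e:0, f:0; rest ⊤}
  B1:   IN={e:0; rest ⊤}   OUT={d:0, e:0, f:3; rest ⊤}
  B2:   IN={d:0, e:0, f:3; rest ⊤}   OUT={b:0, d:0, e:0, f:3; rest ⊤}
  B3:   IN={b:0, d:0, e:0, f:3; rest ⊤}   OUT={b:0, d:0, e:0, f:3; rest ⊤}
  B4:   IN={e:0; rest ⊤}   OUT=(all ⊤)
  B5:   IN=(all ⊤)   OUT={a:-2; rest ⊤}

Merge at B5: IN[B5] = OUT[B4] = {a: ⊤, b: ⊤, c: ⊤, d: ⊤, e: ⊤, f: ⊤}
Applying B5's transfer function to that IN value gives OUT[B5] (row B5 above).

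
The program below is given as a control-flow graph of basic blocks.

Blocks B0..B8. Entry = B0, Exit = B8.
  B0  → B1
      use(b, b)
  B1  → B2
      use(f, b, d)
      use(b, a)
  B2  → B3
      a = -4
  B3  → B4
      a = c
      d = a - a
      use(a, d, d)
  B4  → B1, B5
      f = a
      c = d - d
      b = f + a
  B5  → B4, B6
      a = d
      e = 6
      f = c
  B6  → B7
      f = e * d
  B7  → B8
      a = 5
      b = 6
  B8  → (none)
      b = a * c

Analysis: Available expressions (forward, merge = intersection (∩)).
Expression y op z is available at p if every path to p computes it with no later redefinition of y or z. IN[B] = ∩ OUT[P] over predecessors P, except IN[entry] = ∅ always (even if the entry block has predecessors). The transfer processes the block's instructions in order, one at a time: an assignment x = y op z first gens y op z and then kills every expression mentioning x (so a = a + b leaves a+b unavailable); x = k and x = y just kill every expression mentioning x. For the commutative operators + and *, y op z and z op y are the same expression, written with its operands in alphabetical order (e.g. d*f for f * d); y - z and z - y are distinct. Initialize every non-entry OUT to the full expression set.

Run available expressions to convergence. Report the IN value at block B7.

Answer: {d*e, d-d}

Working:
Per-block solution:
  B0:  IN={}  OUT={}
  B1:  IN={}  OUT={}
  B2:  IN={}  OUT={}
  B3:  IN={}  OUT={a-a}
  B4:  IN={}  OUT={a+f, d-d}
  B5:  IN={a+f, d-d}  OUT={d-d}
  B6:  IN={d-d}  OUT={d*e, d-d}
  B7:  IN={d*e, d-d}  OUT={d*e, d-d}
  B8:  IN={d*e, d-d}  OUT={a*c, d*e, d-d}

Merge at B7: IN[B7] = OUT[B6] = {d*e, d-d}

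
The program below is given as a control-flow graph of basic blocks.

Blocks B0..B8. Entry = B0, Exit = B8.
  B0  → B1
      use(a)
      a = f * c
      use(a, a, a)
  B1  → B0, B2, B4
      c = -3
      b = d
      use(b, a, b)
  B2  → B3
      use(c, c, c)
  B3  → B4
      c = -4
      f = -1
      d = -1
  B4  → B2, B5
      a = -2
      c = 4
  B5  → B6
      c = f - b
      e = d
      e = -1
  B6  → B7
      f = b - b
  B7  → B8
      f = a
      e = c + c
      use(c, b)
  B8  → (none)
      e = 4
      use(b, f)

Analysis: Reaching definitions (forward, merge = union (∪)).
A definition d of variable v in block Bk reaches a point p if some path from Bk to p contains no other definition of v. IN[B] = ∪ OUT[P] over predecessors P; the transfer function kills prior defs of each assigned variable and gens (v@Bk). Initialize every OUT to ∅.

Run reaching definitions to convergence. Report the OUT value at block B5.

Answer: {a@B4, b@B1, c@B5, d@B3, e@B5, f@B3}

Derivation:
Per-block solution:
  B0: | IN={a@B0, b@B1, c@B1} | OUT={a@B0, b@B1, c@B1}
  B1: | IN={a@B0, b@B1, c@B1} | OUT={a@B0, b@B1, c@B1}
  B2: | IN={a@B0, a@B4, b@B1, c@B1, c@B4, d@B3, f@B3} | OUT={a@B0, a@B4, b@B1, c@B1, c@B4, d@B3, f@B3}
  B3: | IN={a@B0, a@B4, b@B1, c@B1, c@B4, d@B3, f@B3} | OUT={a@B0, a@B4, b@B1, c@B3, d@B3, f@B3}
  B4: | IN={a@B0, a@B4, b@B1, c@B1, c@B3, d@B3, f@B3} | OUT={a@B4, b@B1, c@B4, d@B3, f@B3}
  B5: | IN={a@B4, b@B1, c@B4, d@B3, f@B3} | OUT={a@B4, b@B1, c@B5, d@B3, e@B5, f@B3}
  B6: | IN={a@B4, b@B1, c@B5, d@B3, e@B5, f@B3} | OUT={a@B4, b@B1, c@B5, d@B3, e@B5, f@B6}
  B7: | IN={a@B4, b@B1, c@B5, d@B3, e@B5, f@B6} | OUT={a@B4, b@B1, c@B5, d@B3, e@B7, f@B7}
  B8: | IN={a@B4, b@B1, c@B5, d@B3, e@B7, f@B7} | OUT={a@B4, b@B1, c@B5, d@B3, e@B8, f@B7}

Merge at B5: IN[B5] = OUT[B4] = {a@B4, b@B1, c@B4, d@B3, f@B3}
Applying B5's transfer function to that IN value gives OUT[B5] (row B5 above).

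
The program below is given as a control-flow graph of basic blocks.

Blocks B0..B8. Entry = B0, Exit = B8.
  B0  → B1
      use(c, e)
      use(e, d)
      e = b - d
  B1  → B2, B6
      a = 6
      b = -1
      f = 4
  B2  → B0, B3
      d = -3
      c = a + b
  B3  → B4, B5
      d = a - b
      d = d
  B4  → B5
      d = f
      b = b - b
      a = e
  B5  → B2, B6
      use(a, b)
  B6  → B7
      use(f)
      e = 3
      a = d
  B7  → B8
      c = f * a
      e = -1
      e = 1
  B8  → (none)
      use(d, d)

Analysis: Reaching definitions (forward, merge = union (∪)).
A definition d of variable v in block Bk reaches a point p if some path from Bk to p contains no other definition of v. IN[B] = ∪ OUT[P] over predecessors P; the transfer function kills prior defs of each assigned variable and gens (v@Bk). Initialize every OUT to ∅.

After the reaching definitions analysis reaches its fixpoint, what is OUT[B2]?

Fixpoint table:
  B0:   IN={a@B1, a@B4, b@B1, b@B4, c@B2, d@B2, e@B0, f@B1}   OUT={a@B1, a@B4, b@B1, b@B4, c@B2, d@B2, e@B0, f@B1}
  B1:   IN={a@B1, a@B4, b@B1, b@B4, c@B2, d@B2, e@B0, f@B1}   OUT={a@B1, b@B1, c@B2, d@B2, e@B0, f@B1}
  B2:   IN={a@B1, a@B4, b@B1, b@B4, c@B2, d@B2, d@B3, d@B4, e@B0, f@B1}   OUT={a@B1, a@B4, b@B1, b@B4, c@B2, d@B2, e@B0, f@B1}
  B3:   IN={a@B1, a@B4, b@B1, b@B4, c@B2, d@B2, e@B0, f@B1}   OUT={a@B1, a@B4, b@B1, b@B4, c@B2, d@B3, e@B0, f@B1}
  B4:   IN={a@B1, a@B4, b@B1, b@B4, c@B2, d@B3, e@B0, f@B1}   OUT={a@B4, b@B4, c@B2, d@B4, e@B0, f@B1}
  B5:   IN={a@B1, a@B4, b@B1, b@B4, c@B2, d@B3, d@B4, e@B0, f@B1}   OUT={a@B1, a@B4, b@B1, b@B4, c@B2, d@B3, d@B4, e@B0, f@B1}
  B6:   IN={a@B1, a@B4, b@B1, b@B4, c@B2, d@B2, d@B3, d@B4, e@B0, f@B1}   OUT={a@B6, b@B1, b@B4, c@B2, d@B2, d@B3, d@B4, e@B6, f@B1}
  B7:   IN={a@B6, b@B1, b@B4, c@B2, d@B2, d@B3, d@B4, e@B6, f@B1}   OUT={a@B6, b@B1, b@B4, c@B7, d@B2, d@B3, d@B4, e@B7, f@B1}
  B8:   IN={a@B6, b@B1, b@B4, c@B7, d@B2, d@B3, d@B4, e@B7, f@B1}   OUT={a@B6, b@B1, b@B4, c@B7, d@B2, d@B3, d@B4, e@B7, f@B1}

Merge at B2: IN[B2] = OUT[B1] ⊔ OUT[B5] = {a@B1, a@B4, b@B1, b@B4, c@B2, d@B2, d@B3, d@B4, e@B0, f@B1}
Applying B2's transfer function to that IN value gives OUT[B2] (row B2 above).

Answer: {a@B1, a@B4, b@B1, b@B4, c@B2, d@B2, e@B0, f@B1}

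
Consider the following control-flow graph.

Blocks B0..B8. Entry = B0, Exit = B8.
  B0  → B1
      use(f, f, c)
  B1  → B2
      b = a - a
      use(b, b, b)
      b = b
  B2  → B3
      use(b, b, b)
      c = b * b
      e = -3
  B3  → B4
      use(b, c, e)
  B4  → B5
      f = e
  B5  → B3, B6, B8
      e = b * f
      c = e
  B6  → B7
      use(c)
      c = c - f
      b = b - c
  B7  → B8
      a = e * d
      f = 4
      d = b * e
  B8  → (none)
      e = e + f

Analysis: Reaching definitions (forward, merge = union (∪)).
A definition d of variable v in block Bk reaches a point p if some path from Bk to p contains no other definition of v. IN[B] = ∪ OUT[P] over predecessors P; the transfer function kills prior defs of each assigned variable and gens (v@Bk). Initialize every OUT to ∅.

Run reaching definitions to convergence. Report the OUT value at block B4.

Answer: {b@B1, c@B2, c@B5, e@B2, e@B5, f@B4}

Working:
Converged values:
  B0: | IN={} | OUT={}
  B1: | IN={} | OUT={b@B1}
  B2: | IN={b@B1} | OUT={b@B1, c@B2, e@B2}
  B3: | IN={b@B1, c@B2, c@B5, e@B2, e@B5, f@B4} | OUT={b@B1, c@B2, c@B5, e@B2, e@B5, f@B4}
  B4: | IN={b@B1, c@B2, c@B5, e@B2, e@B5, f@B4} | OUT={b@B1, c@B2, c@B5, e@B2, e@B5, f@B4}
  B5: | IN={b@B1, c@B2, c@B5, e@B2, e@B5, f@B4} | OUT={b@B1, c@B5, e@B5, f@B4}
  B6: | IN={b@B1, c@B5, e@B5, f@B4} | OUT={b@B6, c@B6, e@B5, f@B4}
  B7: | IN={b@B6, c@B6, e@B5, f@B4} | OUT={a@B7, b@B6, c@B6, d@B7, e@B5, f@B7}
  B8: | IN={a@B7, b@B1, b@B6, c@B5, c@B6, d@B7, e@B5, f@B4, f@B7} | OUT={a@B7, b@B1, b@B6, c@B5, c@B6, d@B7, e@B8, f@B4, f@B7}

Merge at B4: IN[B4] = OUT[B3] = {b@B1, c@B2, c@B5, e@B2, e@B5, f@B4}
Applying B4's transfer function to that IN value gives OUT[B4] (row B4 above).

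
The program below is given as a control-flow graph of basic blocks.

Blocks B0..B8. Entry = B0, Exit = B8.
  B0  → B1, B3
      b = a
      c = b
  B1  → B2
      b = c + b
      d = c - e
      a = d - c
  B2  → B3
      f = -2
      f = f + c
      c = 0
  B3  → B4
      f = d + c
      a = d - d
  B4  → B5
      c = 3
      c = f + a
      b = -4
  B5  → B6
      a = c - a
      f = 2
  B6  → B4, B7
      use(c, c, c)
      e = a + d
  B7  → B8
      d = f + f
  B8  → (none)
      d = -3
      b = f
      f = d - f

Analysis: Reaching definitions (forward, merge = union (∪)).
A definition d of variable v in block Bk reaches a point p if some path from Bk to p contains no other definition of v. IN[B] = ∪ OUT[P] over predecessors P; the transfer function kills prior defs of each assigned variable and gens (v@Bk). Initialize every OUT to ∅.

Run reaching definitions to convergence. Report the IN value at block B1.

Answer: {b@B0, c@B0}

Working:
Converged values:
  B0:  IN={}  OUT={b@B0, c@B0}
  B1:  IN={b@B0, c@B0}  OUT={a@B1, b@B1, c@B0, d@B1}
  B2:  IN={a@B1, b@B1, c@B0, d@B1}  OUT={a@B1, b@B1, c@B2, d@B1, f@B2}
  B3:  IN={a@B1, b@B0, b@B1, c@B0, c@B2, d@B1, f@B2}  OUT={a@B3, b@B0, b@B1, c@B0, c@B2, d@B1, f@B3}
  B4:  IN={a@B3, a@B5, b@B0, b@B1, b@B4, c@B0, c@B2, c@B4, d@B1, e@B6, f@B3, f@B5}  OUT={a@B3, a@B5, b@B4, c@B4, d@B1, e@B6, f@B3, f@B5}
  B5:  IN={a@B3, a@B5, b@B4, c@B4, d@B1, e@B6, f@B3, f@B5}  OUT={a@B5, b@B4, c@B4, d@B1, e@B6, f@B5}
  B6:  IN={a@B5, b@B4, c@B4, d@B1, e@B6, f@B5}  OUT={a@B5, b@B4, c@B4, d@B1, e@B6, f@B5}
  B7:  IN={a@B5, b@B4, c@B4, d@B1, e@B6, f@B5}  OUT={a@B5, b@B4, c@B4, d@B7, e@B6, f@B5}
  B8:  IN={a@B5, b@B4, c@B4, d@B7, e@B6, f@B5}  OUT={a@B5, b@B8, c@B4, d@B8, e@B6, f@B8}

Merge at B1: IN[B1] = OUT[B0] = {b@B0, c@B0}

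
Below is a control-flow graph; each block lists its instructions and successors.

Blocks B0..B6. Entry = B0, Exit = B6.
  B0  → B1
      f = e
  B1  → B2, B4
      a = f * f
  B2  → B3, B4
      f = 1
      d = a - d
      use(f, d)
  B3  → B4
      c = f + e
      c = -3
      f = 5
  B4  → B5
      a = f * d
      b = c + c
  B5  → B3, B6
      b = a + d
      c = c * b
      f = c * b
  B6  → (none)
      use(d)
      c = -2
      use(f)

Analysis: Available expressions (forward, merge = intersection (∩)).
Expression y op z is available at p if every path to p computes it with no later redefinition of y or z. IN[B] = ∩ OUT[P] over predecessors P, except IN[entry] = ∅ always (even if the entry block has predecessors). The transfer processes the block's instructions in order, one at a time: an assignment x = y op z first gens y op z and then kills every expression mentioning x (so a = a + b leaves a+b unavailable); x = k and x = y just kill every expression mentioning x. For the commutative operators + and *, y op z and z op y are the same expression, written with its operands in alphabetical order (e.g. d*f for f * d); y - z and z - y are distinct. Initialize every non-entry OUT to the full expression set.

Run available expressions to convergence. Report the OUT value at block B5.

Per-block solution:
  B0:  IN={}  OUT={}
  B1:  IN={}  OUT={f*f}
  B2:  IN={f*f}  OUT={}
  B3:  IN={}  OUT={}
  B4:  IN={}  OUT={c+c, d*f}
  B5:  IN={c+c, d*f}  OUT={a+d, b*c}
  B6:  IN={a+d, b*c}  OUT={a+d}

Merge at B5: IN[B5] = OUT[B4] = {c+c, d*f}
Applying B5's transfer function to that IN value gives OUT[B5] (row B5 above).

Answer: {a+d, b*c}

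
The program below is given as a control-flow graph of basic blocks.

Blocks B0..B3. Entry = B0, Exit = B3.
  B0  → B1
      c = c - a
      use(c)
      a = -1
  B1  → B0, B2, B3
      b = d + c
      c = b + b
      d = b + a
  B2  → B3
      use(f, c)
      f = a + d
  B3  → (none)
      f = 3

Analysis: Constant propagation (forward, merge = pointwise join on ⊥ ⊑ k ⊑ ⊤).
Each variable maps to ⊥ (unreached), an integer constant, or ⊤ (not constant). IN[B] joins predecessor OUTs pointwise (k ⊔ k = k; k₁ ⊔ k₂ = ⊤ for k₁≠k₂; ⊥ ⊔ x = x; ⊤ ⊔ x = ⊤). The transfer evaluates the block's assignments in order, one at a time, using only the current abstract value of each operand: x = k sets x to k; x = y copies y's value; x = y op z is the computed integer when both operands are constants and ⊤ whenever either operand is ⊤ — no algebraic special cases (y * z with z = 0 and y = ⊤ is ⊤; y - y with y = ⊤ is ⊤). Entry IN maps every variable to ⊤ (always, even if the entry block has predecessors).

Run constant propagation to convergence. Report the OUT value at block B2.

Per-block solution:
  B0: | IN=(all ⊤) | OUT={a:-1; rest ⊤}
  B1: | IN={a:-1; rest ⊤} | OUT={a:-1; rest ⊤}
  B2: | IN={a:-1; rest ⊤} | OUT={a:-1; rest ⊤}
  B3: | IN={a:-1; rest ⊤} | OUT={a:-1, f:3; rest ⊤}

Merge at B2: IN[B2] = OUT[B1] = {a: -1, b: ⊤, c: ⊤, d: ⊤, e: ⊤, f: ⊤}
Applying B2's transfer function to that IN value gives OUT[B2] (row B2 above).

Answer: {a: -1, b: ⊤, c: ⊤, d: ⊤, e: ⊤, f: ⊤}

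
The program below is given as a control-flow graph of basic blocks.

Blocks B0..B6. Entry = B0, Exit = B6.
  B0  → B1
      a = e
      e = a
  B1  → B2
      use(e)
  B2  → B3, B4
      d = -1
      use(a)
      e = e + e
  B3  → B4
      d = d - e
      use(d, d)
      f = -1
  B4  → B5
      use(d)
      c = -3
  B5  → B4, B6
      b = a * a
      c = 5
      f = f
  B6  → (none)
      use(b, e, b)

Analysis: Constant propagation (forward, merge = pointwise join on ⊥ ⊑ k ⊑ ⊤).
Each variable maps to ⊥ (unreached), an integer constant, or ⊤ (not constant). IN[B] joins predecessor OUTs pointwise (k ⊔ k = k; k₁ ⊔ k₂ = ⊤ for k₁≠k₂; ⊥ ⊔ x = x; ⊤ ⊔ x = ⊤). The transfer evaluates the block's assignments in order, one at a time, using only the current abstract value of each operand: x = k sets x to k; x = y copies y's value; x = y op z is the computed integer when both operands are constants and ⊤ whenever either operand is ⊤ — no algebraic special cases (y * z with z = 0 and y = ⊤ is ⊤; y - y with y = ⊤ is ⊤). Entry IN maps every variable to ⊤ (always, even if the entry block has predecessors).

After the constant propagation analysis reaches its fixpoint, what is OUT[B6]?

Converged values:
  B0:   IN=(all ⊤)   OUT=(all ⊤)
  B1:   IN=(all ⊤)   OUT=(all ⊤)
  B2:   IN=(all ⊤)   OUT={d:-1; rest ⊤}
  B3:   IN={d:-1; rest ⊤}   OUT={f:-1; rest ⊤}
  B4:   IN=(all ⊤)   OUT={c:-3; rest ⊤}
  B5:   IN={c:-3; rest ⊤}   OUT={c:5; rest ⊤}
  B6:   IN={c:5; rest ⊤}   OUT={c:5; rest ⊤}

Merge at B6: IN[B6] = OUT[B5] = {a: ⊤, b: ⊤, c: 5, d: ⊤, e: ⊤, f: ⊤}
Applying B6's transfer function to that IN value gives OUT[B6] (row B6 above).

Answer: {a: ⊤, b: ⊤, c: 5, d: ⊤, e: ⊤, f: ⊤}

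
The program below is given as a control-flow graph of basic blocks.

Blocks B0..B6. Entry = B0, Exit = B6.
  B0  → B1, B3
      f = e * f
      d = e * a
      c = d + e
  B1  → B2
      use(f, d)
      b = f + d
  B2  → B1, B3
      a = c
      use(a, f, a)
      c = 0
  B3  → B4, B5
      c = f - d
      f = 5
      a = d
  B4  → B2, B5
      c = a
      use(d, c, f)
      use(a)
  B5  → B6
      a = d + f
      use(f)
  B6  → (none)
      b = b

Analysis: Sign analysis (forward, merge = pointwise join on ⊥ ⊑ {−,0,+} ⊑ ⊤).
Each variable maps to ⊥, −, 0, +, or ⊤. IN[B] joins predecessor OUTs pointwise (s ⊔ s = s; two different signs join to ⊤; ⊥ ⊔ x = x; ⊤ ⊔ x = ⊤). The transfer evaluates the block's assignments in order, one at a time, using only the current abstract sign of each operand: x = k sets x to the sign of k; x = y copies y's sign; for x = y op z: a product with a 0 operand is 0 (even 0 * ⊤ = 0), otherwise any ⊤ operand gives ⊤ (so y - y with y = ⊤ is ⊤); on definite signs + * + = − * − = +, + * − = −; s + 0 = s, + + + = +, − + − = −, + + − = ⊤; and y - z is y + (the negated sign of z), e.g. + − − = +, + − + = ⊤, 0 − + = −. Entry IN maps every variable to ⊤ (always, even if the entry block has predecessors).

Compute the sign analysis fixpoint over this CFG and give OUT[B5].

Per-block solution:
  B0:  IN=(all ⊤)  OUT=(all ⊤)
  B1:  IN=(all ⊤)  OUT=(all ⊤)
  B2:  IN=(all ⊤)  OUT={c:0; rest ⊤}
  B3:  IN=(all ⊤)  OUT={f:+; rest ⊤}
  B4:  IN={f:+; rest ⊤}  OUT={f:+; rest ⊤}
  B5:  IN={f:+; rest ⊤}  OUT={f:+; rest ⊤}
  B6:  IN={f:+; rest ⊤}  OUT={f:+; rest ⊤}

Merge at B5: IN[B5] = OUT[B3] ⊔ OUT[B4] = {a: ⊤, b: ⊤, c: ⊤, d: ⊤, e: ⊤, f: +}
Applying B5's transfer function to that IN value gives OUT[B5] (row B5 above).

Answer: {a: ⊤, b: ⊤, c: ⊤, d: ⊤, e: ⊤, f: +}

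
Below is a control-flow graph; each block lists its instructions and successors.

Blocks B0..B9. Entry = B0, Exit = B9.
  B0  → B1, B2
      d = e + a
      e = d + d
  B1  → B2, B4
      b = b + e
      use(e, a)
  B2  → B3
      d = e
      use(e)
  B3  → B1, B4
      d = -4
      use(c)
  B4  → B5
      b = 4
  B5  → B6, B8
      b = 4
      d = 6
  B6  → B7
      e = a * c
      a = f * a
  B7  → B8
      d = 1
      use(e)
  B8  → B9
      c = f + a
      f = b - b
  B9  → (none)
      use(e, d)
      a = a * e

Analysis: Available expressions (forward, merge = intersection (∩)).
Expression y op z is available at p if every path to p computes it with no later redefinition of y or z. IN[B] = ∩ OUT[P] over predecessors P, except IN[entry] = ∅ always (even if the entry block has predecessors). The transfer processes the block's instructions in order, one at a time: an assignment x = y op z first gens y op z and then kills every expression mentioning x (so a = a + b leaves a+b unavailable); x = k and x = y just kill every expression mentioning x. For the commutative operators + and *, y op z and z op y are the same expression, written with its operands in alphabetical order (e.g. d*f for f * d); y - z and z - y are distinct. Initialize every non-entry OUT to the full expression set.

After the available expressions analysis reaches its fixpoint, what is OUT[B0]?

Converged values:
  B0: | IN={} | OUT={d+d}
  B1: | IN={} | OUT={}
  B2: | IN={} | OUT={}
  B3: | IN={} | OUT={}
  B4: | IN={} | OUT={}
  B5: | IN={} | OUT={}
  B6: | IN={} | OUT={}
  B7: | IN={} | OUT={}
  B8: | IN={} | OUT={b-b}
  B9: | IN={b-b} | OUT={b-b}

B0 is the boundary node: IN[B0] = {}
Applying B0's transfer function to that IN value gives OUT[B0] (row B0 above).

Answer: {d+d}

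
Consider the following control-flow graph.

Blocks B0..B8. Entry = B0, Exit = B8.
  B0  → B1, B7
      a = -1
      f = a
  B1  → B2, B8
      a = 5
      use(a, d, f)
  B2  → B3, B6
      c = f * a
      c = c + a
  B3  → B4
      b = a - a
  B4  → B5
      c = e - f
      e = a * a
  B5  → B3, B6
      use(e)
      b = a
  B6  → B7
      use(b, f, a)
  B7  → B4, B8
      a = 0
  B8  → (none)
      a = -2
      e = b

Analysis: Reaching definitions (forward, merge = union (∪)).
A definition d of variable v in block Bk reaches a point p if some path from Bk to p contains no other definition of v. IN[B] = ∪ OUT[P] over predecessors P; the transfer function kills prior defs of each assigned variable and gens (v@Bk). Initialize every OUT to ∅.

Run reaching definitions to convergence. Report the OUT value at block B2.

Answer: {a@B1, c@B2, f@B0}

Working:
Fixpoint table:
  B0:  IN={}  OUT={a@B0, f@B0}
  B1:  IN={a@B0, f@B0}  OUT={a@B1, f@B0}
  B2:  IN={a@B1, f@B0}  OUT={a@B1, c@B2, f@B0}
  B3:  IN={a@B1, a@B7, b@B5, c@B2, c@B4, e@B4, f@B0}  OUT={a@B1, a@B7, b@B3, c@B2, c@B4, e@B4, f@B0}
  B4:  IN={a@B1, a@B7, b@B3, b@B5, c@B2, c@B4, e@B4, f@B0}  OUT={a@B1, a@B7, b@B3, b@B5, c@B4, e@B4, f@B0}
  B5:  IN={a@B1, a@B7, b@B3, b@B5, c@B4, e@B4, f@B0}  OUT={a@B1, a@B7, b@B5, c@B4, e@B4, f@B0}
  B6:  IN={a@B1, a@B7, b@B5, c@B2, c@B4, e@B4, f@B0}  OUT={a@B1, a@B7, b@B5, c@B2, c@B4, e@B4, f@B0}
  B7:  IN={a@B0, a@B1, a@B7, b@B5, c@B2, c@B4, e@B4, f@B0}  OUT={a@B7, b@B5, c@B2, c@B4, e@B4, f@B0}
  B8:  IN={a@B1, a@B7, b@B5, c@B2, c@B4, e@B4, f@B0}  OUT={a@B8, b@B5, c@B2, c@B4, e@B8, f@B0}

Merge at B2: IN[B2] = OUT[B1] = {a@B1, f@B0}
Applying B2's transfer function to that IN value gives OUT[B2] (row B2 above).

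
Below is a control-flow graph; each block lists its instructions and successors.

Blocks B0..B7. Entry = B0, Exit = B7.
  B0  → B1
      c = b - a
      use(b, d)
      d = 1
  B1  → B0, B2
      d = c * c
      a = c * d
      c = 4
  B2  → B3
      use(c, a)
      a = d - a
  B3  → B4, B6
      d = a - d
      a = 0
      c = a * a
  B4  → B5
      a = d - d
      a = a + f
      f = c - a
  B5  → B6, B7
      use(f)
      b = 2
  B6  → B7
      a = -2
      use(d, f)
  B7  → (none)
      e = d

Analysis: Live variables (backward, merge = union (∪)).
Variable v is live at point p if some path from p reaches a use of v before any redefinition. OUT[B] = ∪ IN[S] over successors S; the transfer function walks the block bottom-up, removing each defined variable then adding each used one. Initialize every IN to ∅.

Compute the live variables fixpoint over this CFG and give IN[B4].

Answer: {c, d, f}

Working:
Fixpoint table:
  B0:  IN={a, b, d, f}  OUT={b, c, f}
  B1:  IN={b, c, f}  OUT={a, b, c, d, f}
  B2:  IN={a, c, d, f}  OUT={a, d, f}
  B3:  IN={a, d, f}  OUT={c, d, f}
  B4:  IN={c, d, f}  OUT={d, f}
  B5:  IN={d, f}  OUT={d, f}
  B6:  IN={d, f}  OUT={d}
  B7:  IN={d}  OUT={}

Merge at B4: OUT[B4] = IN[B5] = {d, f}
Applying B4's transfer function to that OUT value gives IN[B4] (row B4 above).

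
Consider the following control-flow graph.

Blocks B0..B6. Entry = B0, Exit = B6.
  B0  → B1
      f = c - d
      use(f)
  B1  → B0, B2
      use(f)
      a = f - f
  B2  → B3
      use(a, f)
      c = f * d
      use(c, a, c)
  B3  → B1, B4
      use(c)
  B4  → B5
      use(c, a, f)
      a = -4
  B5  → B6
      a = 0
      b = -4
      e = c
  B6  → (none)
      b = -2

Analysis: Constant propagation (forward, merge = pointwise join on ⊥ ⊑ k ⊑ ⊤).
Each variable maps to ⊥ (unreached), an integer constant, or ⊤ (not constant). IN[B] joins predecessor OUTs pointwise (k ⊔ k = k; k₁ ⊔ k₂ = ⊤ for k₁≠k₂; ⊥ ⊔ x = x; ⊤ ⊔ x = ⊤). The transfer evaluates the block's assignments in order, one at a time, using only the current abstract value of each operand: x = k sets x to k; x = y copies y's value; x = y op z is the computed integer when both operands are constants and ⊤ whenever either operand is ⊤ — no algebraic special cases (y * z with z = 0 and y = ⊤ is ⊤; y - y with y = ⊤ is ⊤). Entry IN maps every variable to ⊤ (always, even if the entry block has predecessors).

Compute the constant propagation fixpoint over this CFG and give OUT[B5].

Per-block solution:
  B0: | IN=(all ⊤) | OUT=(all ⊤)
  B1: | IN=(all ⊤) | OUT=(all ⊤)
  B2: | IN=(all ⊤) | OUT=(all ⊤)
  B3: | IN=(all ⊤) | OUT=(all ⊤)
  B4: | IN=(all ⊤) | OUT={a:-4; rest ⊤}
  B5: | IN={a:-4; rest ⊤} | OUT={a:0, b:-4; rest ⊤}
  B6: | IN={a:0, b:-4; rest ⊤} | OUT={a:0, b:-2; rest ⊤}

Merge at B5: IN[B5] = OUT[B4] = {a: -4, b: ⊤, c: ⊤, d: ⊤, e: ⊤, f: ⊤}
Applying B5's transfer function to that IN value gives OUT[B5] (row B5 above).

Answer: {a: 0, b: -4, c: ⊤, d: ⊤, e: ⊤, f: ⊤}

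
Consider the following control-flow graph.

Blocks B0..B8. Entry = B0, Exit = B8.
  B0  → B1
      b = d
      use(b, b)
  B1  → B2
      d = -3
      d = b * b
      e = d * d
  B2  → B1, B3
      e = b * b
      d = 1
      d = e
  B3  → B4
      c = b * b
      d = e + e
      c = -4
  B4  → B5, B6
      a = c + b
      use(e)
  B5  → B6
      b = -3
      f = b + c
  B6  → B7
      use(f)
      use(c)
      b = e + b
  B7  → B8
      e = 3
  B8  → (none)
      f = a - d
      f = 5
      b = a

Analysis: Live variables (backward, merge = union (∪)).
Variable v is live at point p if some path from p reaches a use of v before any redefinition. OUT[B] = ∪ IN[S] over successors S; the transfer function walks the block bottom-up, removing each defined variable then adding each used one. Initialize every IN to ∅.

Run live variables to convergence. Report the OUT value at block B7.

Fixpoint table:
  B0:   IN={d, f}   OUT={b, f}
  B1:   IN={b, f}   OUT={b, f}
  B2:   IN={b, f}   OUT={b, e, f}
  B3:   IN={b, e, f}   OUT={b, c, d, e, f}
  B4:   IN={b, c, d, e, f}   OUT={a, b, c, d, e, f}
  B5:   IN={a, c, d, e}   OUT={a, b, c, d, e, f}
  B6:   IN={a, b, c, d, e, f}   OUT={a, d}
  B7:   IN={a, d}   OUT={a, d}
  B8:   IN={a, d}   OUT={}

Merge at B7: OUT[B7] = IN[B8] = {a, d}

Answer: {a, d}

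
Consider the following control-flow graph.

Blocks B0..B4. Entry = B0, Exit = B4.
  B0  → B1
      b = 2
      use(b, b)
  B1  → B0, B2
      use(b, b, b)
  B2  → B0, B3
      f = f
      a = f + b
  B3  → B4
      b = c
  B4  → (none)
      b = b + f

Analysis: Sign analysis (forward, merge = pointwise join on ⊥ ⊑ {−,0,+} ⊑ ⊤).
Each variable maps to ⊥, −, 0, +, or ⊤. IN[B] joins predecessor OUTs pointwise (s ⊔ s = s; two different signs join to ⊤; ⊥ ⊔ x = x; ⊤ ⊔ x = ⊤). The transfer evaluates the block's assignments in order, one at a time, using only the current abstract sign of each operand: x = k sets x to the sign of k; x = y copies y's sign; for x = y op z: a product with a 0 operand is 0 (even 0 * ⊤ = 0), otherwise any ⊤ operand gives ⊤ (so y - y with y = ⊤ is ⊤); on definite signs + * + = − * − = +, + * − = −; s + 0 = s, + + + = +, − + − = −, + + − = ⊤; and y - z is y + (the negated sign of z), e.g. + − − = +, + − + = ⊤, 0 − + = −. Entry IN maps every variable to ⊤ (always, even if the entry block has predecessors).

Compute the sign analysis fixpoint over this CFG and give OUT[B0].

Fixpoint table:
  B0:   IN=(all ⊤)   OUT={b:+; rest ⊤}
  B1:   IN={b:+; rest ⊤}   OUT={b:+; rest ⊤}
  B2:   IN={b:+; rest ⊤}   OUT={b:+; rest ⊤}
  B3:   IN={b:+; rest ⊤}   OUT=(all ⊤)
  B4:   IN=(all ⊤)   OUT=(all ⊤)

Merge at B0 (entry node, so the boundary value (all ⊤) is joined with the incoming edge(s)): IN[B0] = (all ⊤) ⊔ OUT[B1] ⊔ OUT[B2] = {a: ⊤, b: ⊤, c: ⊤, d: ⊤, e: ⊤, f: ⊤}
Applying B0's transfer function to that IN value gives OUT[B0] (row B0 above).

Answer: {a: ⊤, b: +, c: ⊤, d: ⊤, e: ⊤, f: ⊤}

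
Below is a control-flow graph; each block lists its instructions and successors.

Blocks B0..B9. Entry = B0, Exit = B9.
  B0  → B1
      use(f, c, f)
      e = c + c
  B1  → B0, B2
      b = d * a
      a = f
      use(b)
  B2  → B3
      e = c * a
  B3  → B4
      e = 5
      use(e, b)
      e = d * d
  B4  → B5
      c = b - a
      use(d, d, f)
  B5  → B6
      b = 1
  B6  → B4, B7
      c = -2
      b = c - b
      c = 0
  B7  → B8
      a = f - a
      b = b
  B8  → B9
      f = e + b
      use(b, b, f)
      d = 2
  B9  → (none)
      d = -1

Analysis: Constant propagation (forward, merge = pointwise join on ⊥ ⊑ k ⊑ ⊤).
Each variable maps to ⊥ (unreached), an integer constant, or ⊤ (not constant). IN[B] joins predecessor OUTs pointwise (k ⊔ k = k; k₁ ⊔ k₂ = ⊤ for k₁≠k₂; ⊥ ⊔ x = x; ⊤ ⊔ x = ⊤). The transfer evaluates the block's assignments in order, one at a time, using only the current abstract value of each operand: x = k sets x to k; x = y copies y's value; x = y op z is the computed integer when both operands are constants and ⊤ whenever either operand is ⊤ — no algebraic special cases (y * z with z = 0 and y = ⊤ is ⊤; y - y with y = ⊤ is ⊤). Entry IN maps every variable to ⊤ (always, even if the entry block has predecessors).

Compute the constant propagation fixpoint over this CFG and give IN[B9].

Answer: {a: ⊤, b: -3, c: 0, d: 2, e: ⊤, f: ⊤}

Working:
Fixpoint table:
  B0:  IN=(all ⊤)  OUT=(all ⊤)
  B1:  IN=(all ⊤)  OUT=(all ⊤)
  B2:  IN=(all ⊤)  OUT=(all ⊤)
  B3:  IN=(all ⊤)  OUT=(all ⊤)
  B4:  IN=(all ⊤)  OUT=(all ⊤)
  B5:  IN=(all ⊤)  OUT={b:1; rest ⊤}
  B6:  IN={b:1; rest ⊤}  OUT={b:-3, c:0; rest ⊤}
  B7:  IN={b:-3, c:0; rest ⊤}  OUT={b:-3, c:0; rest ⊤}
  B8:  IN={b:-3, c:0; rest ⊤}  OUT={b:-3, c:0, d:2; rest ⊤}
  B9:  IN={b:-3, c:0, d:2; rest ⊤}  OUT={b:-3, c:0, d:-1; rest ⊤}

Merge at B9: IN[B9] = OUT[B8] = {a: ⊤, b: -3, c: 0, d: 2, e: ⊤, f: ⊤}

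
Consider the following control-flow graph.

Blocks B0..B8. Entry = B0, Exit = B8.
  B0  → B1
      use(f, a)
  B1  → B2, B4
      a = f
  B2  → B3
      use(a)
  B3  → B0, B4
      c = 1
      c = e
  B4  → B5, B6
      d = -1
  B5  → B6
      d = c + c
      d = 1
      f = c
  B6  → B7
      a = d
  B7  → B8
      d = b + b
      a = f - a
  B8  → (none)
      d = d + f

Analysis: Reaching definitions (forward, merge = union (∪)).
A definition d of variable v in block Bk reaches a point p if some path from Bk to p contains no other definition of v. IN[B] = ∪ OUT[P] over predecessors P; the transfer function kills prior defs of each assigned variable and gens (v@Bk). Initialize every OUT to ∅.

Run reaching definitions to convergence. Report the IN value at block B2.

Answer: {a@B1, c@B3}

Trace:
Converged values:
  B0:  IN={a@B1, c@B3}  OUT={a@B1, c@B3}
  B1:  IN={a@B1, c@B3}  OUT={a@B1, c@B3}
  B2:  IN={a@B1, c@B3}  OUT={a@B1, c@B3}
  B3:  IN={a@B1, c@B3}  OUT={a@B1, c@B3}
  B4:  IN={a@B1, c@B3}  OUT={a@B1, c@B3, d@B4}
  B5:  IN={a@B1, c@B3, d@B4}  OUT={a@B1, c@B3, d@B5, f@B5}
  B6:  IN={a@B1, c@B3, d@B4, d@B5, f@B5}  OUT={a@B6, c@B3, d@B4, d@B5, f@B5}
  B7:  IN={a@B6, c@B3, d@B4, d@B5, f@B5}  OUT={a@B7, c@B3, d@B7, f@B5}
  B8:  IN={a@B7, c@B3, d@B7, f@B5}  OUT={a@B7, c@B3, d@B8, f@B5}

Merge at B2: IN[B2] = OUT[B1] = {a@B1, c@B3}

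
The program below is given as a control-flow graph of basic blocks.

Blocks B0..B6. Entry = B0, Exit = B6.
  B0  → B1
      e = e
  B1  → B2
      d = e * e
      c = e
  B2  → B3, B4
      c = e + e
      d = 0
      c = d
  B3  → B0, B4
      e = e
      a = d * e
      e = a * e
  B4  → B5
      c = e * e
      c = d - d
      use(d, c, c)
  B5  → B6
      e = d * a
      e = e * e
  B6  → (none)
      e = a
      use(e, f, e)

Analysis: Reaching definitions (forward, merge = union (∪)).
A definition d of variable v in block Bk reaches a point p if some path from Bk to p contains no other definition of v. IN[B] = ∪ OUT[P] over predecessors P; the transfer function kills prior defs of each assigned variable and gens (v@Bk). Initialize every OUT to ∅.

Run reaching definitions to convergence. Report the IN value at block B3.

Answer: {a@B3, c@B2, d@B2, e@B0}

Trace:
Converged values:
  B0:   IN={a@B3, c@B2, d@B2, e@B3}   OUT={a@B3, c@B2, d@B2, e@B0}
  B1:   IN={a@B3, c@B2, d@B2, e@B0}   OUT={a@B3, c@B1, d@B1, e@B0}
  B2:   IN={a@B3, c@B1, d@B1, e@B0}   OUT={a@B3, c@B2, d@B2, e@B0}
  B3:   IN={a@B3, c@B2, d@B2, e@B0}   OUT={a@B3, c@B2, d@B2, e@B3}
  B4:   IN={a@B3, c@B2, d@B2, e@B0, e@B3}   OUT={a@B3, c@B4, d@B2, e@B0, e@B3}
  B5:   IN={a@B3, c@B4, d@B2, e@B0, e@B3}   OUT={a@B3, c@B4, d@B2, e@B5}
  B6:   IN={a@B3, c@B4, d@B2, e@B5}   OUT={a@B3, c@B4, d@B2, e@B6}

Merge at B3: IN[B3] = OUT[B2] = {a@B3, c@B2, d@B2, e@B0}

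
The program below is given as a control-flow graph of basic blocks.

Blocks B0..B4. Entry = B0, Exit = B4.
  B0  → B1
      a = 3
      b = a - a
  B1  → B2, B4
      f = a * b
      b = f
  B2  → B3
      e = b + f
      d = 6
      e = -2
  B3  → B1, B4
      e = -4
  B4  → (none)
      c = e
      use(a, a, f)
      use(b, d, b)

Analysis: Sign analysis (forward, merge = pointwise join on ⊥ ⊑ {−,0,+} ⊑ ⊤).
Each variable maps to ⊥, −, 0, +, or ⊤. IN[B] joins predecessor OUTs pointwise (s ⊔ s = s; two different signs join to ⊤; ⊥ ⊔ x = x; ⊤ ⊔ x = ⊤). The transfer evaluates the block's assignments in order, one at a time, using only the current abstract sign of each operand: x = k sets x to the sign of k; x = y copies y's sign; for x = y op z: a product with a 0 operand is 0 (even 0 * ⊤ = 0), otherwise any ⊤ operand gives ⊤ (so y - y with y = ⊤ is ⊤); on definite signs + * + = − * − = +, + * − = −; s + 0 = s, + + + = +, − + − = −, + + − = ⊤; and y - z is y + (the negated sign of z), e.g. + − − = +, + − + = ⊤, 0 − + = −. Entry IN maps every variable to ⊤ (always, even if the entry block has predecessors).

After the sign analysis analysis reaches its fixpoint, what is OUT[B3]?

Fixpoint table:
  B0:   IN=(all ⊤)   OUT={a:+; rest ⊤}
  B1:   IN={a:+; rest ⊤}   OUT={a:+; rest ⊤}
  B2:   IN={a:+; rest ⊤}   OUT={a:+, d:+, e:-; rest ⊤}
  B3:   IN={a:+, d:+, e:-; rest ⊤}   OUT={a:+, d:+, e:-; rest ⊤}
  B4:   IN={a:+; rest ⊤}   OUT={a:+; rest ⊤}

Merge at B3: IN[B3] = OUT[B2] = {a: +, b: ⊤, c: ⊤, d: +, e: -, f: ⊤}
Applying B3's transfer function to that IN value gives OUT[B3] (row B3 above).

Answer: {a: +, b: ⊤, c: ⊤, d: +, e: -, f: ⊤}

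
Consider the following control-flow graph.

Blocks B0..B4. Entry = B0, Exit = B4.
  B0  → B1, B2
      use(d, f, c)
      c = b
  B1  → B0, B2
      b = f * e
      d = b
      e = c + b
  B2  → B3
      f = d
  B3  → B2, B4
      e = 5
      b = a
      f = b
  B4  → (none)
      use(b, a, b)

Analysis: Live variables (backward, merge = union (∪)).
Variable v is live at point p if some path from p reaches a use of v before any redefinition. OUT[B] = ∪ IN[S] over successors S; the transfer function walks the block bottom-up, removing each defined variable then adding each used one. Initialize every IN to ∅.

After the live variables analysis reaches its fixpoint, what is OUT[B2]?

Converged values:
  B0:  IN={a, b, c, d, e, f}  OUT={a, c, d, e, f}
  B1:  IN={a, c, e, f}  OUT={a, b, c, d, e, f}
  B2:  IN={a, d}  OUT={a, d}
  B3:  IN={a, d}  OUT={a, b, d}
  B4:  IN={a, b}  OUT={}

Merge at B2: OUT[B2] = IN[B3] = {a, d}

Answer: {a, d}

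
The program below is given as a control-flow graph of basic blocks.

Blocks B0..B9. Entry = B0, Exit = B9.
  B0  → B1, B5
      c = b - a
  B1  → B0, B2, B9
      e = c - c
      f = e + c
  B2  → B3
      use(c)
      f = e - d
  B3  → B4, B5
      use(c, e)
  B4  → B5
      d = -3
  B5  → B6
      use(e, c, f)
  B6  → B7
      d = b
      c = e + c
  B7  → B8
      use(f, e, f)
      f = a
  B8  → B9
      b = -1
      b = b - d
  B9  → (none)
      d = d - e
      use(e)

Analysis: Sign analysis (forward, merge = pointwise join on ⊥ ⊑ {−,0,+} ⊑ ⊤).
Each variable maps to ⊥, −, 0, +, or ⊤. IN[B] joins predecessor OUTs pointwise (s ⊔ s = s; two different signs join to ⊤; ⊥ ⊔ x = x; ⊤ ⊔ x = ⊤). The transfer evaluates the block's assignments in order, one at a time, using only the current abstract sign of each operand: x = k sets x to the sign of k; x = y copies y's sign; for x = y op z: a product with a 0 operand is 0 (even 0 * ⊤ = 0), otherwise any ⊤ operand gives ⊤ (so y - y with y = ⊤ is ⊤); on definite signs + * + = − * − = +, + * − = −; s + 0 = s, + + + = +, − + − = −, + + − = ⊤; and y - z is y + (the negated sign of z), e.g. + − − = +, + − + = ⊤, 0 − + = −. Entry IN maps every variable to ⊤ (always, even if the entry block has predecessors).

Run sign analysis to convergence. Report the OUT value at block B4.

Answer: {a: ⊤, b: ⊤, c: ⊤, d: -, e: ⊤, f: ⊤}

Working:
Per-block solution:
  B0:   IN=(all ⊤)   OUT=(all ⊤)
  B1:   IN=(all ⊤)   OUT=(all ⊤)
  B2:   IN=(all ⊤)   OUT=(all ⊤)
  B3:   IN=(all ⊤)   OUT=(all ⊤)
  B4:   IN=(all ⊤)   OUT={d:-; rest ⊤}
  B5:   IN=(all ⊤)   OUT=(all ⊤)
  B6:   IN=(all ⊤)   OUT=(all ⊤)
  B7:   IN=(all ⊤)   OUT=(all ⊤)
  B8:   IN=(all ⊤)   OUT=(all ⊤)
  B9:   IN=(all ⊤)   OUT=(all ⊤)

Merge at B4: IN[B4] = OUT[B3] = {a: ⊤, b: ⊤, c: ⊤, d: ⊤, e: ⊤, f: ⊤}
Applying B4's transfer function to that IN value gives OUT[B4] (row B4 above).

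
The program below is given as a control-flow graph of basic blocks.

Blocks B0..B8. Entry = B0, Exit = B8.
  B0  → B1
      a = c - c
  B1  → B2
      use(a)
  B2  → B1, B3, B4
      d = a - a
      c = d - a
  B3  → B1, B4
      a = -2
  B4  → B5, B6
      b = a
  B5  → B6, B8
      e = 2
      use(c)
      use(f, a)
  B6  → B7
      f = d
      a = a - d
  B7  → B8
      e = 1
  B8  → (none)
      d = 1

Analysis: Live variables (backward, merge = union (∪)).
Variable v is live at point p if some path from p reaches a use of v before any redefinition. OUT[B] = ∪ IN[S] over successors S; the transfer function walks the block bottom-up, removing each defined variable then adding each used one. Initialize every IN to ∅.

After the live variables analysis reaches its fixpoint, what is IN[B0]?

Per-block solution:
  B0:  IN={c, f}  OUT={a, f}
  B1:  IN={a, f}  OUT={a, f}
  B2:  IN={a, f}  OUT={a, c, d, f}
  B3:  IN={c, d, f}  OUT={a, c, d, f}
  B4:  IN={a, c, d, f}  OUT={a, c, d, f}
  B5:  IN={a, c, d, f}  OUT={a, d}
  B6:  IN={a, d}  OUT={}
  B7:  IN={}  OUT={}
  B8:  IN={}  OUT={}

Merge at B0: OUT[B0] = IN[B1] = {a, f}
Applying B0's transfer function to that OUT value gives IN[B0] (row B0 above).

Answer: {c, f}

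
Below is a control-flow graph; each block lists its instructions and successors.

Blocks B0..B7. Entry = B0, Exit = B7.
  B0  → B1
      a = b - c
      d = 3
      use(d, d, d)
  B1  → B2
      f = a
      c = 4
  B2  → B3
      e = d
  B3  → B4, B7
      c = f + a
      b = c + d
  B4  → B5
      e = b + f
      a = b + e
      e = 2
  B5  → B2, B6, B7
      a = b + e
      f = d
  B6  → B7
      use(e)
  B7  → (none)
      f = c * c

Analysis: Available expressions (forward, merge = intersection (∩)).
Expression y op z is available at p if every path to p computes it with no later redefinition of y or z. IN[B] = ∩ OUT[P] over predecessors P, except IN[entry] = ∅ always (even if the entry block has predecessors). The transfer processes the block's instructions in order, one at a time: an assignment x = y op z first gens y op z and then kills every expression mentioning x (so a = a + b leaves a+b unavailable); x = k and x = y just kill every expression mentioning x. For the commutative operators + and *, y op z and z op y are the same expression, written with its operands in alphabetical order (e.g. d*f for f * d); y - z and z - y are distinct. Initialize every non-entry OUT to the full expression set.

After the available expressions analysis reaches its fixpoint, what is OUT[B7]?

Answer: {c*c, c+d}

Trace:
Fixpoint table:
  B0:  IN={}  OUT={b-c}
  B1:  IN={b-c}  OUT={}
  B2:  IN={}  OUT={}
  B3:  IN={}  OUT={a+f, c+d}
  B4:  IN={a+f, c+d}  OUT={b+f, c+d}
  B5:  IN={b+f, c+d}  OUT={b+e, c+d}
  B6:  IN={b+e, c+d}  OUT={b+e, c+d}
  B7:  IN={c+d}  OUT={c*c, c+d}

Merge at B7: IN[B7] = OUT[B3] ∩ OUT[B5] ∩ OUT[B6] = {c+d}
Applying B7's transfer function to that IN value gives OUT[B7] (row B7 above).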